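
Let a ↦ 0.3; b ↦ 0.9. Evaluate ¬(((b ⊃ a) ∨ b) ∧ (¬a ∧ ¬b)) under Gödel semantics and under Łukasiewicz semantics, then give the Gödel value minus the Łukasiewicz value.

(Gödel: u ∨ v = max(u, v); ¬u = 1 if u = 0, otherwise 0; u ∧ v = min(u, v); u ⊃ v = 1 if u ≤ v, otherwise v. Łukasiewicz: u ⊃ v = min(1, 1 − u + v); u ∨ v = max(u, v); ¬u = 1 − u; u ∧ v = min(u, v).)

0.10

Gödel evaluation:
  (b ⊃ a): 0.9 > 0.3, so result = 0.3
  ((b ⊃ a) ∨ b) = max(0.3, 0.9) = 0.9
  ¬a: Gödel ¬ of 0.3 = 0 (operand ≠ 0)
  ¬b: Gödel ¬ of 0.9 = 0 (operand ≠ 0)
  (¬a ∧ ¬b) = min(0, 0) = 0
  (((b ⊃ a) ∨ b) ∧ (¬a ∧ ¬b)) = min(0.9, 0) = 0
  ¬(((b ⊃ a) ∨ b) ∧ (¬a ∧ ¬b)): Gödel ¬ of 0 = 1 (operand is 0)
  Gödel value = 1
Łukasiewicz evaluation:
  (b ⊃ a): min(1, 1 − 0.9 + 0.3) = 0.4
  ((b ⊃ a) ∨ b) = max(0.4, 0.9) = 0.9
  ¬a: Łukasiewicz ¬ gives 1 − 0.3 = 0.7
  ¬b: Łukasiewicz ¬ gives 1 − 0.9 = 0.1
  (¬a ∧ ¬b) = min(0.7, 0.1) = 0.1
  (((b ⊃ a) ∨ b) ∧ (¬a ∧ ¬b)) = min(0.9, 0.1) = 0.1
  ¬(((b ⊃ a) ∨ b) ∧ (¬a ∧ ¬b)): Łukasiewicz ¬ gives 1 − 0.1 = 0.9
  Łukasiewicz value = 0.9
Difference: 1 − 0.9 = 0.10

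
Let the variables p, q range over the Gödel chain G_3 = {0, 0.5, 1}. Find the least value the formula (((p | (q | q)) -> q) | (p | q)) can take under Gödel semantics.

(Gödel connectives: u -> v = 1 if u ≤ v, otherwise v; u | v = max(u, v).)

0.50

The minimum is attained at p = 0.5, q = 0:
  (q | q) = max(0, 0) = 0
  (p | (q | q)) = max(0.5, 0) = 0.5
  ((p | (q | q)) -> q): 0.5 > 0, so result = 0
  (p | q) = max(0.5, 0) = 0.5
  (((p | (q | q)) -> q) | (p | q)) = max(0, 0.5) = 0.5
Checking all 9 assignments confirms none give a value below 0.50.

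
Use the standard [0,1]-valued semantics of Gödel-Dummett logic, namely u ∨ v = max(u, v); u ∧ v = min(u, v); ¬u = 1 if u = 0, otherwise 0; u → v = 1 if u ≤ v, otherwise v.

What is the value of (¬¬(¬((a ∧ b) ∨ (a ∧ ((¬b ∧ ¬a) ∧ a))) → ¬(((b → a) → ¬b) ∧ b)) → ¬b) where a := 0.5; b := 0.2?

(a ∧ b) = min(0.5, 0.2) = 0.2
¬b: Gödel ¬ of 0.2 = 0 (operand ≠ 0)
¬a: Gödel ¬ of 0.5 = 0 (operand ≠ 0)
(¬b ∧ ¬a) = min(0, 0) = 0
((¬b ∧ ¬a) ∧ a) = min(0, 0.5) = 0
(a ∧ ((¬b ∧ ¬a) ∧ a)) = min(0.5, 0) = 0
((a ∧ b) ∨ (a ∧ ((¬b ∧ ¬a) ∧ a))) = max(0.2, 0) = 0.2
¬((a ∧ b) ∨ (a ∧ ((¬b ∧ ¬a) ∧ a))): Gödel ¬ of 0.2 = 0 (operand ≠ 0)
(b → a): 0.2 ≤ 0.5, so result = 1
¬b: Gödel ¬ of 0.2 = 0 (operand ≠ 0)
((b → a) → ¬b): 1 > 0, so result = 0
(((b → a) → ¬b) ∧ b) = min(0, 0.2) = 0
¬(((b → a) → ¬b) ∧ b): Gödel ¬ of 0 = 1 (operand is 0)
(¬((a ∧ b) ∨ (a ∧ ((¬b ∧ ¬a) ∧ a))) → ¬(((b → a) → ¬b) ∧ b)): 0 ≤ 1, so result = 1
¬(¬((a ∧ b) ∨ (a ∧ ((¬b ∧ ¬a) ∧ a))) → ¬(((b → a) → ¬b) ∧ b)): Gödel ¬ of 1 = 0 (operand ≠ 0)
¬¬(¬((a ∧ b) ∨ (a ∧ ((¬b ∧ ¬a) ∧ a))) → ¬(((b → a) → ¬b) ∧ b)): Gödel ¬ of 0 = 1 (operand is 0)
¬b: Gödel ¬ of 0.2 = 0 (operand ≠ 0)
(¬¬(¬((a ∧ b) ∨ (a ∧ ((¬b ∧ ¬a) ∧ a))) → ¬(((b → a) → ¬b) ∧ b)) → ¬b): 1 > 0, so result = 0

0.00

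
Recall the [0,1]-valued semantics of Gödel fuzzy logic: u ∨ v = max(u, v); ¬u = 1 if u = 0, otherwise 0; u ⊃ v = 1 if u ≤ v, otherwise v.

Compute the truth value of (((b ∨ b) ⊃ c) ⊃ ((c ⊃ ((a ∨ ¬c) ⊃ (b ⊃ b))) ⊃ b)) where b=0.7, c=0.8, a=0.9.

0.70

(b ∨ b) = max(0.7, 0.7) = 0.7
((b ∨ b) ⊃ c): 0.7 ≤ 0.8, so result = 1
¬c: Gödel ¬ of 0.8 = 0 (operand ≠ 0)
(a ∨ ¬c) = max(0.9, 0) = 0.9
(b ⊃ b): 0.7 ≤ 0.7, so result = 1
((a ∨ ¬c) ⊃ (b ⊃ b)): 0.9 ≤ 1, so result = 1
(c ⊃ ((a ∨ ¬c) ⊃ (b ⊃ b))): 0.8 ≤ 1, so result = 1
((c ⊃ ((a ∨ ¬c) ⊃ (b ⊃ b))) ⊃ b): 1 > 0.7, so result = 0.7
(((b ∨ b) ⊃ c) ⊃ ((c ⊃ ((a ∨ ¬c) ⊃ (b ⊃ b))) ⊃ b)): 1 > 0.7, so result = 0.7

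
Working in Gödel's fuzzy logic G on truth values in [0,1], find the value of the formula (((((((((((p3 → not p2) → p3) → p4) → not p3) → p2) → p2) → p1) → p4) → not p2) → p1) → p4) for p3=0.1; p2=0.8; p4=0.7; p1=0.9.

0.70

not p2: Gödel ¬ of 0.8 = 0 (operand ≠ 0)
(p3 → not p2): 0.1 > 0, so result = 0
((p3 → not p2) → p3): 0 ≤ 0.1, so result = 1
(((p3 → not p2) → p3) → p4): 1 > 0.7, so result = 0.7
not p3: Gödel ¬ of 0.1 = 0 (operand ≠ 0)
((((p3 → not p2) → p3) → p4) → not p3): 0.7 > 0, so result = 0
(((((p3 → not p2) → p3) → p4) → not p3) → p2): 0 ≤ 0.8, so result = 1
((((((p3 → not p2) → p3) → p4) → not p3) → p2) → p2): 1 > 0.8, so result = 0.8
(((((((p3 → not p2) → p3) → p4) → not p3) → p2) → p2) → p1): 0.8 ≤ 0.9, so result = 1
((((((((p3 → not p2) → p3) → p4) → not p3) → p2) → p2) → p1) → p4): 1 > 0.7, so result = 0.7
not p2: Gödel ¬ of 0.8 = 0 (operand ≠ 0)
(((((((((p3 → not p2) → p3) → p4) → not p3) → p2) → p2) → p1) → p4) → not p2): 0.7 > 0, so result = 0
((((((((((p3 → not p2) → p3) → p4) → not p3) → p2) → p2) → p1) → p4) → not p2) → p1): 0 ≤ 0.9, so result = 1
(((((((((((p3 → not p2) → p3) → p4) → not p3) → p2) → p2) → p1) → p4) → not p2) → p1) → p4): 1 > 0.7, so result = 0.7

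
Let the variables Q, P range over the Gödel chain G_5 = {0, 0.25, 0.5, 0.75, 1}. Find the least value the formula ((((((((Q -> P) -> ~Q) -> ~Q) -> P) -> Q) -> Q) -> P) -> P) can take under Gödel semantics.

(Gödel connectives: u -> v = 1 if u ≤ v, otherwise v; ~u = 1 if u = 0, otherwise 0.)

The minimum is attained at Q = 0, P = 0:
  (Q -> P): 0 ≤ 0, so result = 1
  ~Q: Gödel ¬ of 0 = 1 (operand is 0)
  ((Q -> P) -> ~Q): 1 ≤ 1, so result = 1
  ~Q: Gödel ¬ of 0 = 1 (operand is 0)
  (((Q -> P) -> ~Q) -> ~Q): 1 ≤ 1, so result = 1
  ((((Q -> P) -> ~Q) -> ~Q) -> P): 1 > 0, so result = 0
  (((((Q -> P) -> ~Q) -> ~Q) -> P) -> Q): 0 ≤ 0, so result = 1
  ((((((Q -> P) -> ~Q) -> ~Q) -> P) -> Q) -> Q): 1 > 0, so result = 0
  (((((((Q -> P) -> ~Q) -> ~Q) -> P) -> Q) -> Q) -> P): 0 ≤ 0, so result = 1
  ((((((((Q -> P) -> ~Q) -> ~Q) -> P) -> Q) -> Q) -> P) -> P): 1 > 0, so result = 0
Checking all 25 assignments confirms none give a value below 0.00.

0.00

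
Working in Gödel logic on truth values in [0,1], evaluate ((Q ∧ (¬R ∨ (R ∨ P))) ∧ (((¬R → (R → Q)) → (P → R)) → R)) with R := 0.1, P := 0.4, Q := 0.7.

0.40

¬R: Gödel ¬ of 0.1 = 0 (operand ≠ 0)
(R ∨ P) = max(0.1, 0.4) = 0.4
(¬R ∨ (R ∨ P)) = max(0, 0.4) = 0.4
(Q ∧ (¬R ∨ (R ∨ P))) = min(0.7, 0.4) = 0.4
¬R: Gödel ¬ of 0.1 = 0 (operand ≠ 0)
(R → Q): 0.1 ≤ 0.7, so result = 1
(¬R → (R → Q)): 0 ≤ 1, so result = 1
(P → R): 0.4 > 0.1, so result = 0.1
((¬R → (R → Q)) → (P → R)): 1 > 0.1, so result = 0.1
(((¬R → (R → Q)) → (P → R)) → R): 0.1 ≤ 0.1, so result = 1
((Q ∧ (¬R ∨ (R ∨ P))) ∧ (((¬R → (R → Q)) → (P → R)) → R)) = min(0.4, 1) = 0.4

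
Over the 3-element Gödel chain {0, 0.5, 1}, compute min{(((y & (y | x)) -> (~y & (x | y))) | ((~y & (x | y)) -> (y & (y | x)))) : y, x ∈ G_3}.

1.00

Every assignment gives 1. For instance at y = 0, x = 0:
  (y | x) = max(0, 0) = 0
  (y & (y | x)) = min(0, 0) = 0
  ~y: Gödel ¬ of 0 = 1 (operand is 0)
  (x | y) = max(0, 0) = 0
  (~y & (x | y)) = min(1, 0) = 0
  ((y & (y | x)) -> (~y & (x | y))): 0 ≤ 0, so result = 1
  ~y: Gödel ¬ of 0 = 1 (operand is 0)
  (x | y) = max(0, 0) = 0
  (~y & (x | y)) = min(1, 0) = 0
  (y | x) = max(0, 0) = 0
  (y & (y | x)) = min(0, 0) = 0
  ((~y & (x | y)) -> (y & (y | x))): 0 ≤ 0, so result = 1
  (((y & (y | x)) -> (~y & (x | y))) | ((~y & (x | y)) -> (y & (y | x)))) = max(1, 1) = 1
All 9 assignments give value 1 — the formula is a G_3-tautology.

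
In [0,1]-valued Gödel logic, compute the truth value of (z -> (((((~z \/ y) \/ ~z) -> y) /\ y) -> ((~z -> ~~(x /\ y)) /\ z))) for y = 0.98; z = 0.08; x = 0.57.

1.00

~z: Gödel ¬ of 0.08 = 0 (operand ≠ 0)
(~z \/ y) = max(0, 0.98) = 0.98
~z: Gödel ¬ of 0.08 = 0 (operand ≠ 0)
((~z \/ y) \/ ~z) = max(0.98, 0) = 0.98
(((~z \/ y) \/ ~z) -> y): 0.98 ≤ 0.98, so result = 1
((((~z \/ y) \/ ~z) -> y) /\ y) = min(1, 0.98) = 0.98
~z: Gödel ¬ of 0.08 = 0 (operand ≠ 0)
(x /\ y) = min(0.57, 0.98) = 0.57
~(x /\ y): Gödel ¬ of 0.57 = 0 (operand ≠ 0)
~~(x /\ y): Gödel ¬ of 0 = 1 (operand is 0)
(~z -> ~~(x /\ y)): 0 ≤ 1, so result = 1
((~z -> ~~(x /\ y)) /\ z) = min(1, 0.08) = 0.08
(((((~z \/ y) \/ ~z) -> y) /\ y) -> ((~z -> ~~(x /\ y)) /\ z)): 0.98 > 0.08, so result = 0.08
(z -> (((((~z \/ y) \/ ~z) -> y) /\ y) -> ((~z -> ~~(x /\ y)) /\ z))): 0.08 ≤ 0.08, so result = 1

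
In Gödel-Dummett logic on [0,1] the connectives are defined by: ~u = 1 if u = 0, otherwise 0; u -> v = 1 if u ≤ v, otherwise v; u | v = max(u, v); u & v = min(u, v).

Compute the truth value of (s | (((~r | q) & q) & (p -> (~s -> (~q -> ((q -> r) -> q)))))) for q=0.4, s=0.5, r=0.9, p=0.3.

0.50

~r: Gödel ¬ of 0.9 = 0 (operand ≠ 0)
(~r | q) = max(0, 0.4) = 0.4
((~r | q) & q) = min(0.4, 0.4) = 0.4
~s: Gödel ¬ of 0.5 = 0 (operand ≠ 0)
~q: Gödel ¬ of 0.4 = 0 (operand ≠ 0)
(q -> r): 0.4 ≤ 0.9, so result = 1
((q -> r) -> q): 1 > 0.4, so result = 0.4
(~q -> ((q -> r) -> q)): 0 ≤ 0.4, so result = 1
(~s -> (~q -> ((q -> r) -> q))): 0 ≤ 1, so result = 1
(p -> (~s -> (~q -> ((q -> r) -> q)))): 0.3 ≤ 1, so result = 1
(((~r | q) & q) & (p -> (~s -> (~q -> ((q -> r) -> q))))) = min(0.4, 1) = 0.4
(s | (((~r | q) & q) & (p -> (~s -> (~q -> ((q -> r) -> q)))))) = max(0.5, 0.4) = 0.5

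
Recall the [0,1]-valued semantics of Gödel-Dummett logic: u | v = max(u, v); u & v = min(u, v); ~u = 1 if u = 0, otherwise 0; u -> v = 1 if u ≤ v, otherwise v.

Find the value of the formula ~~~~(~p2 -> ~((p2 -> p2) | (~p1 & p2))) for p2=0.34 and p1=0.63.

1.00

~p2: Gödel ¬ of 0.34 = 0 (operand ≠ 0)
(p2 -> p2): 0.34 ≤ 0.34, so result = 1
~p1: Gödel ¬ of 0.63 = 0 (operand ≠ 0)
(~p1 & p2) = min(0, 0.34) = 0
((p2 -> p2) | (~p1 & p2)) = max(1, 0) = 1
~((p2 -> p2) | (~p1 & p2)): Gödel ¬ of 1 = 0 (operand ≠ 0)
(~p2 -> ~((p2 -> p2) | (~p1 & p2))): 0 ≤ 0, so result = 1
~(~p2 -> ~((p2 -> p2) | (~p1 & p2))): Gödel ¬ of 1 = 0 (operand ≠ 0)
~~(~p2 -> ~((p2 -> p2) | (~p1 & p2))): Gödel ¬ of 0 = 1 (operand is 0)
~~~(~p2 -> ~((p2 -> p2) | (~p1 & p2))): Gödel ¬ of 1 = 0 (operand ≠ 0)
~~~~(~p2 -> ~((p2 -> p2) | (~p1 & p2))): Gödel ¬ of 0 = 1 (operand is 0)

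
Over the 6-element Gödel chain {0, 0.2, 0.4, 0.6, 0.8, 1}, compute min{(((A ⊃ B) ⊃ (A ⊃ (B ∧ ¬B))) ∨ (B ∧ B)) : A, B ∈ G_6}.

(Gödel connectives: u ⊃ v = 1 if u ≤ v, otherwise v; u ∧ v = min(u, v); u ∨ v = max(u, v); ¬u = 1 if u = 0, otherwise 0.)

0.20

The minimum is attained at A = 0.2, B = 0.2:
  (A ⊃ B): 0.2 ≤ 0.2, so result = 1
  ¬B: Gödel ¬ of 0.2 = 0 (operand ≠ 0)
  (B ∧ ¬B) = min(0.2, 0) = 0
  (A ⊃ (B ∧ ¬B)): 0.2 > 0, so result = 0
  ((A ⊃ B) ⊃ (A ⊃ (B ∧ ¬B))): 1 > 0, so result = 0
  (B ∧ B) = min(0.2, 0.2) = 0.2
  (((A ⊃ B) ⊃ (A ⊃ (B ∧ ¬B))) ∨ (B ∧ B)) = max(0, 0.2) = 0.2
Checking all 36 assignments confirms none give a value below 0.20.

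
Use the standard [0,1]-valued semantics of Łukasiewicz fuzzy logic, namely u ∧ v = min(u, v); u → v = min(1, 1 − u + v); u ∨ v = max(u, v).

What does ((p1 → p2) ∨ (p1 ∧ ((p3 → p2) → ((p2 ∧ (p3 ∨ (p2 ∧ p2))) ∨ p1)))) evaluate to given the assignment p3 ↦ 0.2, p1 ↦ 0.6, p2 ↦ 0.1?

0.60

(p1 → p2): min(1, 1 − 0.6 + 0.1) = 0.5
(p3 → p2): min(1, 1 − 0.2 + 0.1) = 0.9
(p2 ∧ p2) = min(0.1, 0.1) = 0.1
(p3 ∨ (p2 ∧ p2)) = max(0.2, 0.1) = 0.2
(p2 ∧ (p3 ∨ (p2 ∧ p2))) = min(0.1, 0.2) = 0.1
((p2 ∧ (p3 ∨ (p2 ∧ p2))) ∨ p1) = max(0.1, 0.6) = 0.6
((p3 → p2) → ((p2 ∧ (p3 ∨ (p2 ∧ p2))) ∨ p1)): min(1, 1 − 0.9 + 0.6) = 0.7
(p1 ∧ ((p3 → p2) → ((p2 ∧ (p3 ∨ (p2 ∧ p2))) ∨ p1))) = min(0.6, 0.7) = 0.6
((p1 → p2) ∨ (p1 ∧ ((p3 → p2) → ((p2 ∧ (p3 ∨ (p2 ∧ p2))) ∨ p1)))) = max(0.5, 0.6) = 0.6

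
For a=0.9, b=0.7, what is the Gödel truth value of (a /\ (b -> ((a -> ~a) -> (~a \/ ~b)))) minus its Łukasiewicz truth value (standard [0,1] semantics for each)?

Gödel evaluation:
  ~a: Gödel ¬ of 0.9 = 0 (operand ≠ 0)
  (a -> ~a): 0.9 > 0, so result = 0
  ~a: Gödel ¬ of 0.9 = 0 (operand ≠ 0)
  ~b: Gödel ¬ of 0.7 = 0 (operand ≠ 0)
  (~a \/ ~b) = max(0, 0) = 0
  ((a -> ~a) -> (~a \/ ~b)): 0 ≤ 0, so result = 1
  (b -> ((a -> ~a) -> (~a \/ ~b))): 0.7 ≤ 1, so result = 1
  (a /\ (b -> ((a -> ~a) -> (~a \/ ~b)))) = min(0.9, 1) = 0.9
  Gödel value = 0.9
Łukasiewicz evaluation:
  ~a: Łukasiewicz ¬ gives 1 − 0.9 = 0.1
  (a -> ~a): min(1, 1 − 0.9 + 0.1) = 0.2
  ~a: Łukasiewicz ¬ gives 1 − 0.9 = 0.1
  ~b: Łukasiewicz ¬ gives 1 − 0.7 = 0.3
  (~a \/ ~b) = max(0.1, 0.3) = 0.3
  ((a -> ~a) -> (~a \/ ~b)): min(1, 1 − 0.2 + 0.3) = 1
  (b -> ((a -> ~a) -> (~a \/ ~b))): min(1, 1 − 0.7 + 1) = 1
  (a /\ (b -> ((a -> ~a) -> (~a \/ ~b)))) = min(0.9, 1) = 0.9
  Łukasiewicz value = 0.9
Difference: 0.9 − 0.9 = 0.00

0.00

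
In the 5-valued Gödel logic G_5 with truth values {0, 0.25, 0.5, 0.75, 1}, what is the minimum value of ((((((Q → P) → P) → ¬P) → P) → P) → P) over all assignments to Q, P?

The minimum is attained at Q = 0, P = 0:
  (Q → P): 0 ≤ 0, so result = 1
  ((Q → P) → P): 1 > 0, so result = 0
  ¬P: Gödel ¬ of 0 = 1 (operand is 0)
  (((Q → P) → P) → ¬P): 0 ≤ 1, so result = 1
  ((((Q → P) → P) → ¬P) → P): 1 > 0, so result = 0
  (((((Q → P) → P) → ¬P) → P) → P): 0 ≤ 0, so result = 1
  ((((((Q → P) → P) → ¬P) → P) → P) → P): 1 > 0, so result = 0
Checking all 25 assignments confirms none give a value below 0.00.

0.00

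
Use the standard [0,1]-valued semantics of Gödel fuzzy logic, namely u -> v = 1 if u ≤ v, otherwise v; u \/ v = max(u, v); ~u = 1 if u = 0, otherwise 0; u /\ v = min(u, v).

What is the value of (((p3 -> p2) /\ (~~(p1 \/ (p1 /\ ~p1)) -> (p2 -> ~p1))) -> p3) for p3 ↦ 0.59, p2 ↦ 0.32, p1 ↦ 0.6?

1.00

(p3 -> p2): 0.59 > 0.32, so result = 0.32
~p1: Gödel ¬ of 0.6 = 0 (operand ≠ 0)
(p1 /\ ~p1) = min(0.6, 0) = 0
(p1 \/ (p1 /\ ~p1)) = max(0.6, 0) = 0.6
~(p1 \/ (p1 /\ ~p1)): Gödel ¬ of 0.6 = 0 (operand ≠ 0)
~~(p1 \/ (p1 /\ ~p1)): Gödel ¬ of 0 = 1 (operand is 0)
~p1: Gödel ¬ of 0.6 = 0 (operand ≠ 0)
(p2 -> ~p1): 0.32 > 0, so result = 0
(~~(p1 \/ (p1 /\ ~p1)) -> (p2 -> ~p1)): 1 > 0, so result = 0
((p3 -> p2) /\ (~~(p1 \/ (p1 /\ ~p1)) -> (p2 -> ~p1))) = min(0.32, 0) = 0
(((p3 -> p2) /\ (~~(p1 \/ (p1 /\ ~p1)) -> (p2 -> ~p1))) -> p3): 0 ≤ 0.59, so result = 1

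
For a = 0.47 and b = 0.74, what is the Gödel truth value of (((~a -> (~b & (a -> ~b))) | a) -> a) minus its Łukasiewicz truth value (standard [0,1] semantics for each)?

Gödel evaluation:
  ~a: Gödel ¬ of 0.47 = 0 (operand ≠ 0)
  ~b: Gödel ¬ of 0.74 = 0 (operand ≠ 0)
  ~b: Gödel ¬ of 0.74 = 0 (operand ≠ 0)
  (a -> ~b): 0.47 > 0, so result = 0
  (~b & (a -> ~b)) = min(0, 0) = 0
  (~a -> (~b & (a -> ~b))): 0 ≤ 0, so result = 1
  ((~a -> (~b & (a -> ~b))) | a) = max(1, 0.47) = 1
  (((~a -> (~b & (a -> ~b))) | a) -> a): 1 > 0.47, so result = 0.47
  Gödel value = 0.47
Łukasiewicz evaluation:
  ~a: Łukasiewicz ¬ gives 1 − 0.47 = 0.53
  ~b: Łukasiewicz ¬ gives 1 − 0.74 = 0.26
  ~b: Łukasiewicz ¬ gives 1 − 0.74 = 0.26
  (a -> ~b): min(1, 1 − 0.47 + 0.26) = 0.79
  (~b & (a -> ~b)) = min(0.26, 0.79) = 0.26
  (~a -> (~b & (a -> ~b))): min(1, 1 − 0.53 + 0.26) = 0.73
  ((~a -> (~b & (a -> ~b))) | a) = max(0.73, 0.47) = 0.73
  (((~a -> (~b & (a -> ~b))) | a) -> a): min(1, 1 − 0.73 + 0.47) = 0.74
  Łukasiewicz value = 0.74
Difference: 0.47 − 0.74 = -0.27

-0.27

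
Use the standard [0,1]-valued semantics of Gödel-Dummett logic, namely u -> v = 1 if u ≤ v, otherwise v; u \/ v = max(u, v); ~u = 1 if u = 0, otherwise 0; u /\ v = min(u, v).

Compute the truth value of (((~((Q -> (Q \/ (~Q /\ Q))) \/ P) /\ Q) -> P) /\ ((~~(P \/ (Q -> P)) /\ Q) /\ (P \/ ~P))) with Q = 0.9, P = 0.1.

0.10

~Q: Gödel ¬ of 0.9 = 0 (operand ≠ 0)
(~Q /\ Q) = min(0, 0.9) = 0
(Q \/ (~Q /\ Q)) = max(0.9, 0) = 0.9
(Q -> (Q \/ (~Q /\ Q))): 0.9 ≤ 0.9, so result = 1
((Q -> (Q \/ (~Q /\ Q))) \/ P) = max(1, 0.1) = 1
~((Q -> (Q \/ (~Q /\ Q))) \/ P): Gödel ¬ of 1 = 0 (operand ≠ 0)
(~((Q -> (Q \/ (~Q /\ Q))) \/ P) /\ Q) = min(0, 0.9) = 0
((~((Q -> (Q \/ (~Q /\ Q))) \/ P) /\ Q) -> P): 0 ≤ 0.1, so result = 1
(Q -> P): 0.9 > 0.1, so result = 0.1
(P \/ (Q -> P)) = max(0.1, 0.1) = 0.1
~(P \/ (Q -> P)): Gödel ¬ of 0.1 = 0 (operand ≠ 0)
~~(P \/ (Q -> P)): Gödel ¬ of 0 = 1 (operand is 0)
(~~(P \/ (Q -> P)) /\ Q) = min(1, 0.9) = 0.9
~P: Gödel ¬ of 0.1 = 0 (operand ≠ 0)
(P \/ ~P) = max(0.1, 0) = 0.1
((~~(P \/ (Q -> P)) /\ Q) /\ (P \/ ~P)) = min(0.9, 0.1) = 0.1
(((~((Q -> (Q \/ (~Q /\ Q))) \/ P) /\ Q) -> P) /\ ((~~(P \/ (Q -> P)) /\ Q) /\ (P \/ ~P))) = min(1, 0.1) = 0.1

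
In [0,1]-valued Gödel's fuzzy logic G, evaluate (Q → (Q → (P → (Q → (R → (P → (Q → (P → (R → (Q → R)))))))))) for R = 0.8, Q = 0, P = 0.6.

(Q → R): 0 ≤ 0.8, so result = 1
(R → (Q → R)): 0.8 ≤ 1, so result = 1
(P → (R → (Q → R))): 0.6 ≤ 1, so result = 1
(Q → (P → (R → (Q → R)))): 0 ≤ 1, so result = 1
(P → (Q → (P → (R → (Q → R))))): 0.6 ≤ 1, so result = 1
(R → (P → (Q → (P → (R → (Q → R)))))): 0.8 ≤ 1, so result = 1
(Q → (R → (P → (Q → (P → (R → (Q → R))))))): 0 ≤ 1, so result = 1
(P → (Q → (R → (P → (Q → (P → (R → (Q → R)))))))): 0.6 ≤ 1, so result = 1
(Q → (P → (Q → (R → (P → (Q → (P → (R → (Q → R))))))))): 0 ≤ 1, so result = 1
(Q → (Q → (P → (Q → (R → (P → (Q → (P → (R → (Q → R)))))))))): 0 ≤ 1, so result = 1

1.00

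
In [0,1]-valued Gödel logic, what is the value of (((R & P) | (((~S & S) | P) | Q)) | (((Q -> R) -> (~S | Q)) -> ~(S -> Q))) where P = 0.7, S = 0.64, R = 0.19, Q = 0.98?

(R & P) = min(0.19, 0.7) = 0.19
~S: Gödel ¬ of 0.64 = 0 (operand ≠ 0)
(~S & S) = min(0, 0.64) = 0
((~S & S) | P) = max(0, 0.7) = 0.7
(((~S & S) | P) | Q) = max(0.7, 0.98) = 0.98
((R & P) | (((~S & S) | P) | Q)) = max(0.19, 0.98) = 0.98
(Q -> R): 0.98 > 0.19, so result = 0.19
~S: Gödel ¬ of 0.64 = 0 (operand ≠ 0)
(~S | Q) = max(0, 0.98) = 0.98
((Q -> R) -> (~S | Q)): 0.19 ≤ 0.98, so result = 1
(S -> Q): 0.64 ≤ 0.98, so result = 1
~(S -> Q): Gödel ¬ of 1 = 0 (operand ≠ 0)
(((Q -> R) -> (~S | Q)) -> ~(S -> Q)): 1 > 0, so result = 0
(((R & P) | (((~S & S) | P) | Q)) | (((Q -> R) -> (~S | Q)) -> ~(S -> Q))) = max(0.98, 0) = 0.98

0.98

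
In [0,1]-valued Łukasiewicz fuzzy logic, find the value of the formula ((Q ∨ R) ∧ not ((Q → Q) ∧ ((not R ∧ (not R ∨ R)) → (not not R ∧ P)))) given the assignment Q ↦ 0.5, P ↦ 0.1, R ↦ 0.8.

0.10

(Q ∨ R) = max(0.5, 0.8) = 0.8
(Q → Q): min(1, 1 − 0.5 + 0.5) = 1
not R: Łukasiewicz ¬ gives 1 − 0.8 = 0.2
not R: Łukasiewicz ¬ gives 1 − 0.8 = 0.2
(not R ∨ R) = max(0.2, 0.8) = 0.8
(not R ∧ (not R ∨ R)) = min(0.2, 0.8) = 0.2
not R: Łukasiewicz ¬ gives 1 − 0.8 = 0.2
not not R: Łukasiewicz ¬ gives 1 − 0.2 = 0.8
(not not R ∧ P) = min(0.8, 0.1) = 0.1
((not R ∧ (not R ∨ R)) → (not not R ∧ P)): min(1, 1 − 0.2 + 0.1) = 0.9
((Q → Q) ∧ ((not R ∧ (not R ∨ R)) → (not not R ∧ P))) = min(1, 0.9) = 0.9
not ((Q → Q) ∧ ((not R ∧ (not R ∨ R)) → (not not R ∧ P))): Łukasiewicz ¬ gives 1 − 0.9 = 0.1
((Q ∨ R) ∧ not ((Q → Q) ∧ ((not R ∧ (not R ∨ R)) → (not not R ∧ P)))) = min(0.8, 0.1) = 0.1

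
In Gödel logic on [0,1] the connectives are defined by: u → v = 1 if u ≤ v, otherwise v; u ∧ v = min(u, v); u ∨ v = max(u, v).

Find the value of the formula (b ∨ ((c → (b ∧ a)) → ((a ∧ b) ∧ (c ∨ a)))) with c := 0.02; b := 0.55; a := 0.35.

(b ∧ a) = min(0.55, 0.35) = 0.35
(c → (b ∧ a)): 0.02 ≤ 0.35, so result = 1
(a ∧ b) = min(0.35, 0.55) = 0.35
(c ∨ a) = max(0.02, 0.35) = 0.35
((a ∧ b) ∧ (c ∨ a)) = min(0.35, 0.35) = 0.35
((c → (b ∧ a)) → ((a ∧ b) ∧ (c ∨ a))): 1 > 0.35, so result = 0.35
(b ∨ ((c → (b ∧ a)) → ((a ∧ b) ∧ (c ∨ a)))) = max(0.55, 0.35) = 0.55

0.55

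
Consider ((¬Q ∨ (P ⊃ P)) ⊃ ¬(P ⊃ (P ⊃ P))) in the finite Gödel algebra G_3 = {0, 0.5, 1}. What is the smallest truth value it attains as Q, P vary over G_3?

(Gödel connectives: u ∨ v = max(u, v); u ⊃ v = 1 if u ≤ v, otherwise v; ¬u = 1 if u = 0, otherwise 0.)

The minimum is attained at Q = 0, P = 0:
  ¬Q: Gödel ¬ of 0 = 1 (operand is 0)
  (P ⊃ P): 0 ≤ 0, so result = 1
  (¬Q ∨ (P ⊃ P)) = max(1, 1) = 1
  (P ⊃ P): 0 ≤ 0, so result = 1
  (P ⊃ (P ⊃ P)): 0 ≤ 1, so result = 1
  ¬(P ⊃ (P ⊃ P)): Gödel ¬ of 1 = 0 (operand ≠ 0)
  ((¬Q ∨ (P ⊃ P)) ⊃ ¬(P ⊃ (P ⊃ P))): 1 > 0, so result = 0
Checking all 9 assignments confirms none give a value below 0.00.

0.00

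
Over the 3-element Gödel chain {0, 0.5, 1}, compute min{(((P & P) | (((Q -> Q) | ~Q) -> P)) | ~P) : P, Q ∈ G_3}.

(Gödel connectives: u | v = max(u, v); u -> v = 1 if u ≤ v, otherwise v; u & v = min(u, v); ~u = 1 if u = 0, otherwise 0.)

0.50

The minimum is attained at P = 0.5, Q = 0:
  (P & P) = min(0.5, 0.5) = 0.5
  (Q -> Q): 0 ≤ 0, so result = 1
  ~Q: Gödel ¬ of 0 = 1 (operand is 0)
  ((Q -> Q) | ~Q) = max(1, 1) = 1
  (((Q -> Q) | ~Q) -> P): 1 > 0.5, so result = 0.5
  ((P & P) | (((Q -> Q) | ~Q) -> P)) = max(0.5, 0.5) = 0.5
  ~P: Gödel ¬ of 0.5 = 0 (operand ≠ 0)
  (((P & P) | (((Q -> Q) | ~Q) -> P)) | ~P) = max(0.5, 0) = 0.5
Checking all 9 assignments confirms none give a value below 0.50.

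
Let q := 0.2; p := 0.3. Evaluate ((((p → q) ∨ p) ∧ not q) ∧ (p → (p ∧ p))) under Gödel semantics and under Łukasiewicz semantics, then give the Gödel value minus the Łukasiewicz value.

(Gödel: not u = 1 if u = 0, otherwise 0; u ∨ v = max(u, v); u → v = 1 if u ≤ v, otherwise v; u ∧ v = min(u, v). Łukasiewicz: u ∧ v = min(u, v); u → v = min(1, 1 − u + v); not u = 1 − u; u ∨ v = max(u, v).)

Gödel evaluation:
  (p → q): 0.3 > 0.2, so result = 0.2
  ((p → q) ∨ p) = max(0.2, 0.3) = 0.3
  not q: Gödel ¬ of 0.2 = 0 (operand ≠ 0)
  (((p → q) ∨ p) ∧ not q) = min(0.3, 0) = 0
  (p ∧ p) = min(0.3, 0.3) = 0.3
  (p → (p ∧ p)): 0.3 ≤ 0.3, so result = 1
  ((((p → q) ∨ p) ∧ not q) ∧ (p → (p ∧ p))) = min(0, 1) = 0
  Gödel value = 0
Łukasiewicz evaluation:
  (p → q): min(1, 1 − 0.3 + 0.2) = 0.9
  ((p → q) ∨ p) = max(0.9, 0.3) = 0.9
  not q: Łukasiewicz ¬ gives 1 − 0.2 = 0.8
  (((p → q) ∨ p) ∧ not q) = min(0.9, 0.8) = 0.8
  (p ∧ p) = min(0.3, 0.3) = 0.3
  (p → (p ∧ p)): min(1, 1 − 0.3 + 0.3) = 1
  ((((p → q) ∨ p) ∧ not q) ∧ (p → (p ∧ p))) = min(0.8, 1) = 0.8
  Łukasiewicz value = 0.8
Difference: 0 − 0.8 = -0.80

-0.80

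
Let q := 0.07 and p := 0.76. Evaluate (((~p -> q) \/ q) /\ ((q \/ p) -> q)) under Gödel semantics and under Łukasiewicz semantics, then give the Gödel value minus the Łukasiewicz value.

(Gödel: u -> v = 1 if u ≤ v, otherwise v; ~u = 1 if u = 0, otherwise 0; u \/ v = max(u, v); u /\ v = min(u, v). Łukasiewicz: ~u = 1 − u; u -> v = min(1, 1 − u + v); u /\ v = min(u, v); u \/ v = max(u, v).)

Gödel evaluation:
  ~p: Gödel ¬ of 0.76 = 0 (operand ≠ 0)
  (~p -> q): 0 ≤ 0.07, so result = 1
  ((~p -> q) \/ q) = max(1, 0.07) = 1
  (q \/ p) = max(0.07, 0.76) = 0.76
  ((q \/ p) -> q): 0.76 > 0.07, so result = 0.07
  (((~p -> q) \/ q) /\ ((q \/ p) -> q)) = min(1, 0.07) = 0.07
  Gödel value = 0.07
Łukasiewicz evaluation:
  ~p: Łukasiewicz ¬ gives 1 − 0.76 = 0.24
  (~p -> q): min(1, 1 − 0.24 + 0.07) = 0.83
  ((~p -> q) \/ q) = max(0.83, 0.07) = 0.83
  (q \/ p) = max(0.07, 0.76) = 0.76
  ((q \/ p) -> q): min(1, 1 − 0.76 + 0.07) = 0.31
  (((~p -> q) \/ q) /\ ((q \/ p) -> q)) = min(0.83, 0.31) = 0.31
  Łukasiewicz value = 0.31
Difference: 0.07 − 0.31 = -0.24

-0.24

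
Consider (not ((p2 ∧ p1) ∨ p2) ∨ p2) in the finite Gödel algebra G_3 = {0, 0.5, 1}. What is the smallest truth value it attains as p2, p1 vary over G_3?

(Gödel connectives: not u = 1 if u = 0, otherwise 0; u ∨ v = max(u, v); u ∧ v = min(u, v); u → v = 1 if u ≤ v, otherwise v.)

The minimum is attained at p2 = 0.5, p1 = 0:
  (p2 ∧ p1) = min(0.5, 0) = 0
  ((p2 ∧ p1) ∨ p2) = max(0, 0.5) = 0.5
  not ((p2 ∧ p1) ∨ p2): Gödel ¬ of 0.5 = 0 (operand ≠ 0)
  (not ((p2 ∧ p1) ∨ p2) ∨ p2) = max(0, 0.5) = 0.5
Checking all 9 assignments confirms none give a value below 0.50.

0.50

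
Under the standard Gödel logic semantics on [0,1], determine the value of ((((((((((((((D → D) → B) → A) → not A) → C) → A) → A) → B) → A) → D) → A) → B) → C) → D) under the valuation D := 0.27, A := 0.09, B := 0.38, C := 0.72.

0.27

(D → D): 0.27 ≤ 0.27, so result = 1
((D → D) → B): 1 > 0.38, so result = 0.38
(((D → D) → B) → A): 0.38 > 0.09, so result = 0.09
not A: Gödel ¬ of 0.09 = 0 (operand ≠ 0)
((((D → D) → B) → A) → not A): 0.09 > 0, so result = 0
(((((D → D) → B) → A) → not A) → C): 0 ≤ 0.72, so result = 1
((((((D → D) → B) → A) → not A) → C) → A): 1 > 0.09, so result = 0.09
(((((((D → D) → B) → A) → not A) → C) → A) → A): 0.09 ≤ 0.09, so result = 1
((((((((D → D) → B) → A) → not A) → C) → A) → A) → B): 1 > 0.38, so result = 0.38
(((((((((D → D) → B) → A) → not A) → C) → A) → A) → B) → A): 0.38 > 0.09, so result = 0.09
((((((((((D → D) → B) → A) → not A) → C) → A) → A) → B) → A) → D): 0.09 ≤ 0.27, so result = 1
(((((((((((D → D) → B) → A) → not A) → C) → A) → A) → B) → A) → D) → A): 1 > 0.09, so result = 0.09
((((((((((((D → D) → B) → A) → not A) → C) → A) → A) → B) → A) → D) → A) → B): 0.09 ≤ 0.38, so result = 1
(((((((((((((D → D) → B) → A) → not A) → C) → A) → A) → B) → A) → D) → A) → B) → C): 1 > 0.72, so result = 0.72
((((((((((((((D → D) → B) → A) → not A) → C) → A) → A) → B) → A) → D) → A) → B) → C) → D): 0.72 > 0.27, so result = 0.27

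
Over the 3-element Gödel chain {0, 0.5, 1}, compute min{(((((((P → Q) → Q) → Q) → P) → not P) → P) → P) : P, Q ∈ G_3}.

The minimum is attained at P = 0.5, Q = 0:
  (P → Q): 0.5 > 0, so result = 0
  ((P → Q) → Q): 0 ≤ 0, so result = 1
  (((P → Q) → Q) → Q): 1 > 0, so result = 0
  ((((P → Q) → Q) → Q) → P): 0 ≤ 0.5, so result = 1
  not P: Gödel ¬ of 0.5 = 0 (operand ≠ 0)
  (((((P → Q) → Q) → Q) → P) → not P): 1 > 0, so result = 0
  ((((((P → Q) → Q) → Q) → P) → not P) → P): 0 ≤ 0.5, so result = 1
  (((((((P → Q) → Q) → Q) → P) → not P) → P) → P): 1 > 0.5, so result = 0.5
Checking all 9 assignments confirms none give a value below 0.50.

0.50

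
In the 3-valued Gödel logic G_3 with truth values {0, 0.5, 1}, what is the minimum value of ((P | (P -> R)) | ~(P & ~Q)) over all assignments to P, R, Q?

The minimum is attained at P = 0.5, R = 0, Q = 0:
  (P -> R): 0.5 > 0, so result = 0
  (P | (P -> R)) = max(0.5, 0) = 0.5
  ~Q: Gödel ¬ of 0 = 1 (operand is 0)
  (P & ~Q) = min(0.5, 1) = 0.5
  ~(P & ~Q): Gödel ¬ of 0.5 = 0 (operand ≠ 0)
  ((P | (P -> R)) | ~(P & ~Q)) = max(0.5, 0) = 0.5
Checking all 27 assignments confirms none give a value below 0.50.

0.50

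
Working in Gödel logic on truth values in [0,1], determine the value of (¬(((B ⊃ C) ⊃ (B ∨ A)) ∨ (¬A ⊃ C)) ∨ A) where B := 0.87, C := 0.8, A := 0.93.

0.93

(B ⊃ C): 0.87 > 0.8, so result = 0.8
(B ∨ A) = max(0.87, 0.93) = 0.93
((B ⊃ C) ⊃ (B ∨ A)): 0.8 ≤ 0.93, so result = 1
¬A: Gödel ¬ of 0.93 = 0 (operand ≠ 0)
(¬A ⊃ C): 0 ≤ 0.8, so result = 1
(((B ⊃ C) ⊃ (B ∨ A)) ∨ (¬A ⊃ C)) = max(1, 1) = 1
¬(((B ⊃ C) ⊃ (B ∨ A)) ∨ (¬A ⊃ C)): Gödel ¬ of 1 = 0 (operand ≠ 0)
(¬(((B ⊃ C) ⊃ (B ∨ A)) ∨ (¬A ⊃ C)) ∨ A) = max(0, 0.93) = 0.93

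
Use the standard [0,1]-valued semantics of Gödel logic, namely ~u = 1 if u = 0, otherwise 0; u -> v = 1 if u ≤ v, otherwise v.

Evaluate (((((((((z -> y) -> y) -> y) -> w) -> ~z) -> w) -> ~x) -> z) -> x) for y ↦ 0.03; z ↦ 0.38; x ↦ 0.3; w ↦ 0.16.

0.30

(z -> y): 0.38 > 0.03, so result = 0.03
((z -> y) -> y): 0.03 ≤ 0.03, so result = 1
(((z -> y) -> y) -> y): 1 > 0.03, so result = 0.03
((((z -> y) -> y) -> y) -> w): 0.03 ≤ 0.16, so result = 1
~z: Gödel ¬ of 0.38 = 0 (operand ≠ 0)
(((((z -> y) -> y) -> y) -> w) -> ~z): 1 > 0, so result = 0
((((((z -> y) -> y) -> y) -> w) -> ~z) -> w): 0 ≤ 0.16, so result = 1
~x: Gödel ¬ of 0.3 = 0 (operand ≠ 0)
(((((((z -> y) -> y) -> y) -> w) -> ~z) -> w) -> ~x): 1 > 0, so result = 0
((((((((z -> y) -> y) -> y) -> w) -> ~z) -> w) -> ~x) -> z): 0 ≤ 0.38, so result = 1
(((((((((z -> y) -> y) -> y) -> w) -> ~z) -> w) -> ~x) -> z) -> x): 1 > 0.3, so result = 0.3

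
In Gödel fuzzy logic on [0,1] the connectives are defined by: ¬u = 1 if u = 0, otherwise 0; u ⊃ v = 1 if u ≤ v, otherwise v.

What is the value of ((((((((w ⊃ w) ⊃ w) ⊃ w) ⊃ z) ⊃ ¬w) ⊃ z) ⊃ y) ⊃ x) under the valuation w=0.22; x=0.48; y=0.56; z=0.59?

0.48

(w ⊃ w): 0.22 ≤ 0.22, so result = 1
((w ⊃ w) ⊃ w): 1 > 0.22, so result = 0.22
(((w ⊃ w) ⊃ w) ⊃ w): 0.22 ≤ 0.22, so result = 1
((((w ⊃ w) ⊃ w) ⊃ w) ⊃ z): 1 > 0.59, so result = 0.59
¬w: Gödel ¬ of 0.22 = 0 (operand ≠ 0)
(((((w ⊃ w) ⊃ w) ⊃ w) ⊃ z) ⊃ ¬w): 0.59 > 0, so result = 0
((((((w ⊃ w) ⊃ w) ⊃ w) ⊃ z) ⊃ ¬w) ⊃ z): 0 ≤ 0.59, so result = 1
(((((((w ⊃ w) ⊃ w) ⊃ w) ⊃ z) ⊃ ¬w) ⊃ z) ⊃ y): 1 > 0.56, so result = 0.56
((((((((w ⊃ w) ⊃ w) ⊃ w) ⊃ z) ⊃ ¬w) ⊃ z) ⊃ y) ⊃ x): 0.56 > 0.48, so result = 0.48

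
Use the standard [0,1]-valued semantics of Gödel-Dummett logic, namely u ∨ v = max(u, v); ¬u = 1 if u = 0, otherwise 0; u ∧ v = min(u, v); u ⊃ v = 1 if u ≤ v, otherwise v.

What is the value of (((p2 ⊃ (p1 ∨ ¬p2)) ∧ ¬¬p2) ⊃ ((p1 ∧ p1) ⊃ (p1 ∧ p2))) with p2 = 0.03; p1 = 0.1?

¬p2: Gödel ¬ of 0.03 = 0 (operand ≠ 0)
(p1 ∨ ¬p2) = max(0.1, 0) = 0.1
(p2 ⊃ (p1 ∨ ¬p2)): 0.03 ≤ 0.1, so result = 1
¬p2: Gödel ¬ of 0.03 = 0 (operand ≠ 0)
¬¬p2: Gödel ¬ of 0 = 1 (operand is 0)
((p2 ⊃ (p1 ∨ ¬p2)) ∧ ¬¬p2) = min(1, 1) = 1
(p1 ∧ p1) = min(0.1, 0.1) = 0.1
(p1 ∧ p2) = min(0.1, 0.03) = 0.03
((p1 ∧ p1) ⊃ (p1 ∧ p2)): 0.1 > 0.03, so result = 0.03
(((p2 ⊃ (p1 ∨ ¬p2)) ∧ ¬¬p2) ⊃ ((p1 ∧ p1) ⊃ (p1 ∧ p2))): 1 > 0.03, so result = 0.03

0.03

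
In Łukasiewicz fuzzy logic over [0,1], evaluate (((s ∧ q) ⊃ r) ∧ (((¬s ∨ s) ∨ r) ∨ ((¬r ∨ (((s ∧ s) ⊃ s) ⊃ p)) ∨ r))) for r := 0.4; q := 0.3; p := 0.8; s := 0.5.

0.80

(s ∧ q) = min(0.5, 0.3) = 0.3
((s ∧ q) ⊃ r): min(1, 1 − 0.3 + 0.4) = 1
¬s: Łukasiewicz ¬ gives 1 − 0.5 = 0.5
(¬s ∨ s) = max(0.5, 0.5) = 0.5
((¬s ∨ s) ∨ r) = max(0.5, 0.4) = 0.5
¬r: Łukasiewicz ¬ gives 1 − 0.4 = 0.6
(s ∧ s) = min(0.5, 0.5) = 0.5
((s ∧ s) ⊃ s): min(1, 1 − 0.5 + 0.5) = 1
(((s ∧ s) ⊃ s) ⊃ p): min(1, 1 − 1 + 0.8) = 0.8
(¬r ∨ (((s ∧ s) ⊃ s) ⊃ p)) = max(0.6, 0.8) = 0.8
((¬r ∨ (((s ∧ s) ⊃ s) ⊃ p)) ∨ r) = max(0.8, 0.4) = 0.8
(((¬s ∨ s) ∨ r) ∨ ((¬r ∨ (((s ∧ s) ⊃ s) ⊃ p)) ∨ r)) = max(0.5, 0.8) = 0.8
(((s ∧ q) ⊃ r) ∧ (((¬s ∨ s) ∨ r) ∨ ((¬r ∨ (((s ∧ s) ⊃ s) ⊃ p)) ∨ r))) = min(1, 0.8) = 0.8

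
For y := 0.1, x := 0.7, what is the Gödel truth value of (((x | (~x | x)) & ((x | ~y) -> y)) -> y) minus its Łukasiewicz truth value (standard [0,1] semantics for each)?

Gödel evaluation:
  ~x: Gödel ¬ of 0.7 = 0 (operand ≠ 0)
  (~x | x) = max(0, 0.7) = 0.7
  (x | (~x | x)) = max(0.7, 0.7) = 0.7
  ~y: Gödel ¬ of 0.1 = 0 (operand ≠ 0)
  (x | ~y) = max(0.7, 0) = 0.7
  ((x | ~y) -> y): 0.7 > 0.1, so result = 0.1
  ((x | (~x | x)) & ((x | ~y) -> y)) = min(0.7, 0.1) = 0.1
  (((x | (~x | x)) & ((x | ~y) -> y)) -> y): 0.1 ≤ 0.1, so result = 1
  Gödel value = 1
Łukasiewicz evaluation:
  ~x: Łukasiewicz ¬ gives 1 − 0.7 = 0.3
  (~x | x) = max(0.3, 0.7) = 0.7
  (x | (~x | x)) = max(0.7, 0.7) = 0.7
  ~y: Łukasiewicz ¬ gives 1 − 0.1 = 0.9
  (x | ~y) = max(0.7, 0.9) = 0.9
  ((x | ~y) -> y): min(1, 1 − 0.9 + 0.1) = 0.2
  ((x | (~x | x)) & ((x | ~y) -> y)) = min(0.7, 0.2) = 0.2
  (((x | (~x | x)) & ((x | ~y) -> y)) -> y): min(1, 1 − 0.2 + 0.1) = 0.9
  Łukasiewicz value = 0.9
Difference: 1 − 0.9 = 0.10

0.10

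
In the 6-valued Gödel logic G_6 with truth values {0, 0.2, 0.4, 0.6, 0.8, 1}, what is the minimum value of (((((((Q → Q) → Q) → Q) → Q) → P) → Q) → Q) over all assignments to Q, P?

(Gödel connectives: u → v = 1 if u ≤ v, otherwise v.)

The minimum is attained at Q = 0.2, P = 0:
  (Q → Q): 0.2 ≤ 0.2, so result = 1
  ((Q → Q) → Q): 1 > 0.2, so result = 0.2
  (((Q → Q) → Q) → Q): 0.2 ≤ 0.2, so result = 1
  ((((Q → Q) → Q) → Q) → Q): 1 > 0.2, so result = 0.2
  (((((Q → Q) → Q) → Q) → Q) → P): 0.2 > 0, so result = 0
  ((((((Q → Q) → Q) → Q) → Q) → P) → Q): 0 ≤ 0.2, so result = 1
  (((((((Q → Q) → Q) → Q) → Q) → P) → Q) → Q): 1 > 0.2, so result = 0.2
Checking all 36 assignments confirms none give a value below 0.20.

0.20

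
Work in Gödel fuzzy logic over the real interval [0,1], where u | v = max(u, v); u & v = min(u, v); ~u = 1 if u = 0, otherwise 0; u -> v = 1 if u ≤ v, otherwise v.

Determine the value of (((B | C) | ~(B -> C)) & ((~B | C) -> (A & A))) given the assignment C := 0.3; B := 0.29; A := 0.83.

(B | C) = max(0.29, 0.3) = 0.3
(B -> C): 0.29 ≤ 0.3, so result = 1
~(B -> C): Gödel ¬ of 1 = 0 (operand ≠ 0)
((B | C) | ~(B -> C)) = max(0.3, 0) = 0.3
~B: Gödel ¬ of 0.29 = 0 (operand ≠ 0)
(~B | C) = max(0, 0.3) = 0.3
(A & A) = min(0.83, 0.83) = 0.83
((~B | C) -> (A & A)): 0.3 ≤ 0.83, so result = 1
(((B | C) | ~(B -> C)) & ((~B | C) -> (A & A))) = min(0.3, 1) = 0.3

0.30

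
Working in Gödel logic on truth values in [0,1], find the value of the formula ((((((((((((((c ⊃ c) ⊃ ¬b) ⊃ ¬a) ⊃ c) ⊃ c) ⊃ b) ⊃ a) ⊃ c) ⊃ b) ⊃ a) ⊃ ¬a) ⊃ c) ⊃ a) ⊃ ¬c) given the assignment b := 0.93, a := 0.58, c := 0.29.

0.00

(c ⊃ c): 0.29 ≤ 0.29, so result = 1
¬b: Gödel ¬ of 0.93 = 0 (operand ≠ 0)
((c ⊃ c) ⊃ ¬b): 1 > 0, so result = 0
¬a: Gödel ¬ of 0.58 = 0 (operand ≠ 0)
(((c ⊃ c) ⊃ ¬b) ⊃ ¬a): 0 ≤ 0, so result = 1
((((c ⊃ c) ⊃ ¬b) ⊃ ¬a) ⊃ c): 1 > 0.29, so result = 0.29
(((((c ⊃ c) ⊃ ¬b) ⊃ ¬a) ⊃ c) ⊃ c): 0.29 ≤ 0.29, so result = 1
((((((c ⊃ c) ⊃ ¬b) ⊃ ¬a) ⊃ c) ⊃ c) ⊃ b): 1 > 0.93, so result = 0.93
(((((((c ⊃ c) ⊃ ¬b) ⊃ ¬a) ⊃ c) ⊃ c) ⊃ b) ⊃ a): 0.93 > 0.58, so result = 0.58
((((((((c ⊃ c) ⊃ ¬b) ⊃ ¬a) ⊃ c) ⊃ c) ⊃ b) ⊃ a) ⊃ c): 0.58 > 0.29, so result = 0.29
(((((((((c ⊃ c) ⊃ ¬b) ⊃ ¬a) ⊃ c) ⊃ c) ⊃ b) ⊃ a) ⊃ c) ⊃ b): 0.29 ≤ 0.93, so result = 1
((((((((((c ⊃ c) ⊃ ¬b) ⊃ ¬a) ⊃ c) ⊃ c) ⊃ b) ⊃ a) ⊃ c) ⊃ b) ⊃ a): 1 > 0.58, so result = 0.58
¬a: Gödel ¬ of 0.58 = 0 (operand ≠ 0)
(((((((((((c ⊃ c) ⊃ ¬b) ⊃ ¬a) ⊃ c) ⊃ c) ⊃ b) ⊃ a) ⊃ c) ⊃ b) ⊃ a) ⊃ ¬a): 0.58 > 0, so result = 0
((((((((((((c ⊃ c) ⊃ ¬b) ⊃ ¬a) ⊃ c) ⊃ c) ⊃ b) ⊃ a) ⊃ c) ⊃ b) ⊃ a) ⊃ ¬a) ⊃ c): 0 ≤ 0.29, so result = 1
(((((((((((((c ⊃ c) ⊃ ¬b) ⊃ ¬a) ⊃ c) ⊃ c) ⊃ b) ⊃ a) ⊃ c) ⊃ b) ⊃ a) ⊃ ¬a) ⊃ c) ⊃ a): 1 > 0.58, so result = 0.58
¬c: Gödel ¬ of 0.29 = 0 (operand ≠ 0)
((((((((((((((c ⊃ c) ⊃ ¬b) ⊃ ¬a) ⊃ c) ⊃ c) ⊃ b) ⊃ a) ⊃ c) ⊃ b) ⊃ a) ⊃ ¬a) ⊃ c) ⊃ a) ⊃ ¬c): 0.58 > 0, so result = 0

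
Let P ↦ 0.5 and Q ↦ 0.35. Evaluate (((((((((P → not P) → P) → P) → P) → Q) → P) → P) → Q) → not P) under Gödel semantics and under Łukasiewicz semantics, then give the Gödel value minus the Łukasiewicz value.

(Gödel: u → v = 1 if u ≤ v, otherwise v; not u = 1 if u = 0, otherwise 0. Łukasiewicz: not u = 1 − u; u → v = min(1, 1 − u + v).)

-1.00

Gödel evaluation:
  not P: Gödel ¬ of 0.5 = 0 (operand ≠ 0)
  (P → not P): 0.5 > 0, so result = 0
  ((P → not P) → P): 0 ≤ 0.5, so result = 1
  (((P → not P) → P) → P): 1 > 0.5, so result = 0.5
  ((((P → not P) → P) → P) → P): 0.5 ≤ 0.5, so result = 1
  (((((P → not P) → P) → P) → P) → Q): 1 > 0.35, so result = 0.35
  ((((((P → not P) → P) → P) → P) → Q) → P): 0.35 ≤ 0.5, so result = 1
  (((((((P → not P) → P) → P) → P) → Q) → P) → P): 1 > 0.5, so result = 0.5
  ((((((((P → not P) → P) → P) → P) → Q) → P) → P) → Q): 0.5 > 0.35, so result = 0.35
  not P: Gödel ¬ of 0.5 = 0 (operand ≠ 0)
  (((((((((P → not P) → P) → P) → P) → Q) → P) → P) → Q) → not P): 0.35 > 0, so result = 0
  Gödel value = 0
Łukasiewicz evaluation:
  not P: Łukasiewicz ¬ gives 1 − 0.5 = 0.5
  (P → not P): min(1, 1 − 0.5 + 0.5) = 1
  ((P → not P) → P): min(1, 1 − 1 + 0.5) = 0.5
  (((P → not P) → P) → P): min(1, 1 − 0.5 + 0.5) = 1
  ((((P → not P) → P) → P) → P): min(1, 1 − 1 + 0.5) = 0.5
  (((((P → not P) → P) → P) → P) → Q): min(1, 1 − 0.5 + 0.35) = 0.85
  ((((((P → not P) → P) → P) → P) → Q) → P): min(1, 1 − 0.85 + 0.5) = 0.65
  (((((((P → not P) → P) → P) → P) → Q) → P) → P): min(1, 1 − 0.65 + 0.5) = 0.85
  ((((((((P → not P) → P) → P) → P) → Q) → P) → P) → Q): min(1, 1 − 0.85 + 0.35) = 0.5
  not P: Łukasiewicz ¬ gives 1 − 0.5 = 0.5
  (((((((((P → not P) → P) → P) → P) → Q) → P) → P) → Q) → not P): min(1, 1 − 0.5 + 0.5) = 1
  Łukasiewicz value = 1
Difference: 0 − 1 = -1.00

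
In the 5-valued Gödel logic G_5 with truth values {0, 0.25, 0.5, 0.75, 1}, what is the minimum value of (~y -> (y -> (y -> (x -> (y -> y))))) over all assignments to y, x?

Every assignment gives 1. For instance at y = 0, x = 0:
  ~y: Gödel ¬ of 0 = 1 (operand is 0)
  (y -> y): 0 ≤ 0, so result = 1
  (x -> (y -> y)): 0 ≤ 1, so result = 1
  (y -> (x -> (y -> y))): 0 ≤ 1, so result = 1
  (y -> (y -> (x -> (y -> y)))): 0 ≤ 1, so result = 1
  (~y -> (y -> (y -> (x -> (y -> y))))): 1 ≤ 1, so result = 1
All 25 assignments give value 1 — the formula is a G_5-tautology.

1.00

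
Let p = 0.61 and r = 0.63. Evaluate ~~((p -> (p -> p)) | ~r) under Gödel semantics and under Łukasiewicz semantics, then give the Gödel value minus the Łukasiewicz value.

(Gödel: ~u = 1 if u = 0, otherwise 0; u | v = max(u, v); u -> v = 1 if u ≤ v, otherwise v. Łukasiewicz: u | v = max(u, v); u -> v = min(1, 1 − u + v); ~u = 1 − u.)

Gödel evaluation:
  (p -> p): 0.61 ≤ 0.61, so result = 1
  (p -> (p -> p)): 0.61 ≤ 1, so result = 1
  ~r: Gödel ¬ of 0.63 = 0 (operand ≠ 0)
  ((p -> (p -> p)) | ~r) = max(1, 0) = 1
  ~((p -> (p -> p)) | ~r): Gödel ¬ of 1 = 0 (operand ≠ 0)
  ~~((p -> (p -> p)) | ~r): Gödel ¬ of 0 = 1 (operand is 0)
  Gödel value = 1
Łukasiewicz evaluation:
  (p -> p): min(1, 1 − 0.61 + 0.61) = 1
  (p -> (p -> p)): min(1, 1 − 0.61 + 1) = 1
  ~r: Łukasiewicz ¬ gives 1 − 0.63 = 0.37
  ((p -> (p -> p)) | ~r) = max(1, 0.37) = 1
  ~((p -> (p -> p)) | ~r): Łukasiewicz ¬ gives 1 − 1 = 0
  ~~((p -> (p -> p)) | ~r): Łukasiewicz ¬ gives 1 − 0 = 1
  Łukasiewicz value = 1
Difference: 1 − 1 = 0.00

0.00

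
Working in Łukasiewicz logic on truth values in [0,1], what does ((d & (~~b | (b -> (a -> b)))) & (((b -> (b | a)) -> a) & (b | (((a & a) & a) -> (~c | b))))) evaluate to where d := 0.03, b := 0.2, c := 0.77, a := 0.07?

~b: Łukasiewicz ¬ gives 1 − 0.2 = 0.8
~~b: Łukasiewicz ¬ gives 1 − 0.8 = 0.2
(a -> b): min(1, 1 − 0.07 + 0.2) = 1
(b -> (a -> b)): min(1, 1 − 0.2 + 1) = 1
(~~b | (b -> (a -> b))) = max(0.2, 1) = 1
(d & (~~b | (b -> (a -> b)))) = min(0.03, 1) = 0.03
(b | a) = max(0.2, 0.07) = 0.2
(b -> (b | a)): min(1, 1 − 0.2 + 0.2) = 1
((b -> (b | a)) -> a): min(1, 1 − 1 + 0.07) = 0.07
(a & a) = min(0.07, 0.07) = 0.07
((a & a) & a) = min(0.07, 0.07) = 0.07
~c: Łukasiewicz ¬ gives 1 − 0.77 = 0.23
(~c | b) = max(0.23, 0.2) = 0.23
(((a & a) & a) -> (~c | b)): min(1, 1 − 0.07 + 0.23) = 1
(b | (((a & a) & a) -> (~c | b))) = max(0.2, 1) = 1
(((b -> (b | a)) -> a) & (b | (((a & a) & a) -> (~c | b)))) = min(0.07, 1) = 0.07
((d & (~~b | (b -> (a -> b)))) & (((b -> (b | a)) -> a) & (b | (((a & a) & a) -> (~c | b))))) = min(0.03, 0.07) = 0.03

0.03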